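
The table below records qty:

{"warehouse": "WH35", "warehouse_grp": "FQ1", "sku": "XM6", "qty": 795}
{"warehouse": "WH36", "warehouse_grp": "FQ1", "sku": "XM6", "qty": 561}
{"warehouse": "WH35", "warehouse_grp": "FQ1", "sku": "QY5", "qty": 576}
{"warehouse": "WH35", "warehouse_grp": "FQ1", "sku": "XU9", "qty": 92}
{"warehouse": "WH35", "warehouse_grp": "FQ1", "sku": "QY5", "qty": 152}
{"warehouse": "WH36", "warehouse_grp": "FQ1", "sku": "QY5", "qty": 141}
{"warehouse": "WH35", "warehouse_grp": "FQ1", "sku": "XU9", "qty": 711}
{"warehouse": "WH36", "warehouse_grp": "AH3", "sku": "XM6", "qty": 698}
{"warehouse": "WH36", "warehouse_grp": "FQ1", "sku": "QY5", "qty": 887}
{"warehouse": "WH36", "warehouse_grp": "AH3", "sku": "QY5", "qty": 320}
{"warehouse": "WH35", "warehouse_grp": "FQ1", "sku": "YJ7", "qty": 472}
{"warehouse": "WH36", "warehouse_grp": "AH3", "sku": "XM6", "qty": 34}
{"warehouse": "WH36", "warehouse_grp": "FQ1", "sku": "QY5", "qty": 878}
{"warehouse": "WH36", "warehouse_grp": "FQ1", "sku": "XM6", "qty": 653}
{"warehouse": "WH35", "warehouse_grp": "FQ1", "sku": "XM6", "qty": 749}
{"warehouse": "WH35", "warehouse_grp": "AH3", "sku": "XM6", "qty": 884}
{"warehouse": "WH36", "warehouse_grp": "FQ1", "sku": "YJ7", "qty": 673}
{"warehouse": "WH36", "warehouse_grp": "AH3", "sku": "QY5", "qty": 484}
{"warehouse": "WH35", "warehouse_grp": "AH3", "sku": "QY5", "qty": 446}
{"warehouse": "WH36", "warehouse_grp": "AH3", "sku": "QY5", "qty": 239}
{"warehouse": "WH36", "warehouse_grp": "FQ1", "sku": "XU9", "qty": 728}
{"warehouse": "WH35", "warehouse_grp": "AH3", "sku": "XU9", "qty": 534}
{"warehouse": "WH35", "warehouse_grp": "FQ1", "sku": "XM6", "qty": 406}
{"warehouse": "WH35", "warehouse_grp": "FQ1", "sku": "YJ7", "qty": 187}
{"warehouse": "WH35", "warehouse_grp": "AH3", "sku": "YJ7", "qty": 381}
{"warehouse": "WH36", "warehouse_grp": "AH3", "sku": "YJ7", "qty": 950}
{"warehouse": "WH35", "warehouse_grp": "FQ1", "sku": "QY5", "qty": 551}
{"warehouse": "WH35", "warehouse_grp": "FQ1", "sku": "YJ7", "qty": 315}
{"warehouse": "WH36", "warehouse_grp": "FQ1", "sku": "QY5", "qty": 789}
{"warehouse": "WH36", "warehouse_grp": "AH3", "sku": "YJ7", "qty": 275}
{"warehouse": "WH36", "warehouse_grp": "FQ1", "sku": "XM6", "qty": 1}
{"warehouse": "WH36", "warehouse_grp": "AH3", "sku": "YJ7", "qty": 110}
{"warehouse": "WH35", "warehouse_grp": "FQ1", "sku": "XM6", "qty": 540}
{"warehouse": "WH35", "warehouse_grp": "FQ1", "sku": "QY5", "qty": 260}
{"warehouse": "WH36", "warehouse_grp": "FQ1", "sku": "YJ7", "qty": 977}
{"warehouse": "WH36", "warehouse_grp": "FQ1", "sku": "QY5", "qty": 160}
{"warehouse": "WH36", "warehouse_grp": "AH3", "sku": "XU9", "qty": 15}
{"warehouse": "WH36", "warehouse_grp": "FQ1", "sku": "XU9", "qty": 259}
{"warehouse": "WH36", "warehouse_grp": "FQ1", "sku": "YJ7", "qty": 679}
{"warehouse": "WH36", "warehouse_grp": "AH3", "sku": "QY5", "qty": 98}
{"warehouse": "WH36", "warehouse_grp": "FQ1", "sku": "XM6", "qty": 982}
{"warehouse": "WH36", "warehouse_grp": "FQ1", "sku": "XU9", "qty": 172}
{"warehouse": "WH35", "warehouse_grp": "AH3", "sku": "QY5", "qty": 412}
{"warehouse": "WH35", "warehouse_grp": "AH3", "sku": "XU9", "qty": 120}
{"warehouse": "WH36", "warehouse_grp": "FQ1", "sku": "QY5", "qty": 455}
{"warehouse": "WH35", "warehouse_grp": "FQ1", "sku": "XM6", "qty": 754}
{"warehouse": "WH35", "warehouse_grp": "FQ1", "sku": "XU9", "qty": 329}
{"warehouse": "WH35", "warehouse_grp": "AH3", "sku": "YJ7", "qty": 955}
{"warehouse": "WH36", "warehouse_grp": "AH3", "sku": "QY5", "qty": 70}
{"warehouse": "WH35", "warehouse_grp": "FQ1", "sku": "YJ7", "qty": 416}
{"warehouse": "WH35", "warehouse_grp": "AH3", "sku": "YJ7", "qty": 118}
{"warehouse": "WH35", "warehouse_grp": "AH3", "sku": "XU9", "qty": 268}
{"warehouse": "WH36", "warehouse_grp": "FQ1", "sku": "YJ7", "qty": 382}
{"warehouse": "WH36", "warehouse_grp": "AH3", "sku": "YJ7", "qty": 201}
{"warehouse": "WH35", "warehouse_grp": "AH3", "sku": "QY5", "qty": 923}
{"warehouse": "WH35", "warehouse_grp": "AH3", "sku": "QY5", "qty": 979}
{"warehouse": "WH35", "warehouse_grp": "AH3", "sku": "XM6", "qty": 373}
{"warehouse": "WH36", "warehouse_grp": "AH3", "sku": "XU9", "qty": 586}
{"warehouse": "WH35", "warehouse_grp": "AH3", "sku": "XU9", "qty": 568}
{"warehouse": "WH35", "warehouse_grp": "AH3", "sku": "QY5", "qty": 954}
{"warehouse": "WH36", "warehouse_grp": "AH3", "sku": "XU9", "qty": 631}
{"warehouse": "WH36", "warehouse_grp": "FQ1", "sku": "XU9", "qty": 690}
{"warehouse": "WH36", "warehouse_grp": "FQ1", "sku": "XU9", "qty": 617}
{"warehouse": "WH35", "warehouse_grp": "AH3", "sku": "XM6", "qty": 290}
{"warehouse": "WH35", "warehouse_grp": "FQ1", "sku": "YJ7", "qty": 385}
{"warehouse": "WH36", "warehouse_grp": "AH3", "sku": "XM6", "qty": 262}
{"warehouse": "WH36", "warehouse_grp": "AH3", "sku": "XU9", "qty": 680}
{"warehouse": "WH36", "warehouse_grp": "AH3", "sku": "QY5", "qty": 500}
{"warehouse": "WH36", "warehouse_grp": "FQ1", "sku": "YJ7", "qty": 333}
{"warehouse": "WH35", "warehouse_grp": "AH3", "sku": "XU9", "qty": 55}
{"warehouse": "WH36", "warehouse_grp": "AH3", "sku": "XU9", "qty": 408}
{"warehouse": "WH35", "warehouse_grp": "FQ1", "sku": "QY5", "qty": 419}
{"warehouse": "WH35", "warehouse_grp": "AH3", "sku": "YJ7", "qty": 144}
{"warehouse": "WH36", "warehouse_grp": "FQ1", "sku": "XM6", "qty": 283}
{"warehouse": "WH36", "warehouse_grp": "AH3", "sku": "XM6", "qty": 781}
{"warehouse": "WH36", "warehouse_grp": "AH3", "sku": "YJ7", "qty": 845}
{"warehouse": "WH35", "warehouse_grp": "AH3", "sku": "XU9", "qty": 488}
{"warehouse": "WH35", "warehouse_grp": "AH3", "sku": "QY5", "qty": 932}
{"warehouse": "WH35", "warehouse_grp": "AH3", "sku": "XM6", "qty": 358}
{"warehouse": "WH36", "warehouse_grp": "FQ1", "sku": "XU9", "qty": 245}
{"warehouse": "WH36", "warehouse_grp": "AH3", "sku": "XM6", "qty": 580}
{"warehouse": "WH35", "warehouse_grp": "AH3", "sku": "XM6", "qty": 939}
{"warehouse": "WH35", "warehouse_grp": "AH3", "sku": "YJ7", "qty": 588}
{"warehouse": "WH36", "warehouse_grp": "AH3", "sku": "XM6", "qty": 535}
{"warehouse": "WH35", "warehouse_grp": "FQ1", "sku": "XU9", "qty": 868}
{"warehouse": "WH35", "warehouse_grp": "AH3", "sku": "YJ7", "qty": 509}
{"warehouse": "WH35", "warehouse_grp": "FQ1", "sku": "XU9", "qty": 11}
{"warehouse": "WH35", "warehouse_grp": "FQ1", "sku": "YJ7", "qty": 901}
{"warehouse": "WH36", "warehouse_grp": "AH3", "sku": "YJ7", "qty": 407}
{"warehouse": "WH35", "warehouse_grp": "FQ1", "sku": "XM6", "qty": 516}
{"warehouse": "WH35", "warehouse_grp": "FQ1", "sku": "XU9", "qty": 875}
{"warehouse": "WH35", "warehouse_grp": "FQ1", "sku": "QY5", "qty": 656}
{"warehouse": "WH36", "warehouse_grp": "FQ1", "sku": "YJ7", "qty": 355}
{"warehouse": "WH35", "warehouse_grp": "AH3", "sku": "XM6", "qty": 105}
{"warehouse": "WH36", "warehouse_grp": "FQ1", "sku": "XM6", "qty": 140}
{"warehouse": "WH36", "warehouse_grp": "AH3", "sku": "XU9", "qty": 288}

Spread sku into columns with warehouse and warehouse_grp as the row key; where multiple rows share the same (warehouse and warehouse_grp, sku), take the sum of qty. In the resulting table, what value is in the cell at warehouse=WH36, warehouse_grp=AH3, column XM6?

2890

Rows with warehouse=WH36, warehouse_grp=AH3 and sku=XM6: qty values are 698, 34, 262, 781, 580, 535.
698 + 34 + 262 + 781 + 580 + 535 = 2890.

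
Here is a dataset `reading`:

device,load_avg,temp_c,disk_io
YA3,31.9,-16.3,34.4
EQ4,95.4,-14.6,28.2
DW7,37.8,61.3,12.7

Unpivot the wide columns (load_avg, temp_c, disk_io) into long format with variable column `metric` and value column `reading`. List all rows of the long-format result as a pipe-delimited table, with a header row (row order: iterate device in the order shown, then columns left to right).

| device | metric | reading |
| YA3 | load_avg | 31.9 |
| YA3 | temp_c | -16.3 |
| YA3 | disk_io | 34.4 |
| EQ4 | load_avg | 95.4 |
| EQ4 | temp_c | -14.6 |
| EQ4 | disk_io | 28.2 |
| DW7 | load_avg | 37.8 |
| DW7 | temp_c | 61.3 |
| DW7 | disk_io | 12.7 |

Each (device, column) pair becomes one row: 3 × 3 = 9 rows.
For example, (YA3, load_avg) → reading=31.9.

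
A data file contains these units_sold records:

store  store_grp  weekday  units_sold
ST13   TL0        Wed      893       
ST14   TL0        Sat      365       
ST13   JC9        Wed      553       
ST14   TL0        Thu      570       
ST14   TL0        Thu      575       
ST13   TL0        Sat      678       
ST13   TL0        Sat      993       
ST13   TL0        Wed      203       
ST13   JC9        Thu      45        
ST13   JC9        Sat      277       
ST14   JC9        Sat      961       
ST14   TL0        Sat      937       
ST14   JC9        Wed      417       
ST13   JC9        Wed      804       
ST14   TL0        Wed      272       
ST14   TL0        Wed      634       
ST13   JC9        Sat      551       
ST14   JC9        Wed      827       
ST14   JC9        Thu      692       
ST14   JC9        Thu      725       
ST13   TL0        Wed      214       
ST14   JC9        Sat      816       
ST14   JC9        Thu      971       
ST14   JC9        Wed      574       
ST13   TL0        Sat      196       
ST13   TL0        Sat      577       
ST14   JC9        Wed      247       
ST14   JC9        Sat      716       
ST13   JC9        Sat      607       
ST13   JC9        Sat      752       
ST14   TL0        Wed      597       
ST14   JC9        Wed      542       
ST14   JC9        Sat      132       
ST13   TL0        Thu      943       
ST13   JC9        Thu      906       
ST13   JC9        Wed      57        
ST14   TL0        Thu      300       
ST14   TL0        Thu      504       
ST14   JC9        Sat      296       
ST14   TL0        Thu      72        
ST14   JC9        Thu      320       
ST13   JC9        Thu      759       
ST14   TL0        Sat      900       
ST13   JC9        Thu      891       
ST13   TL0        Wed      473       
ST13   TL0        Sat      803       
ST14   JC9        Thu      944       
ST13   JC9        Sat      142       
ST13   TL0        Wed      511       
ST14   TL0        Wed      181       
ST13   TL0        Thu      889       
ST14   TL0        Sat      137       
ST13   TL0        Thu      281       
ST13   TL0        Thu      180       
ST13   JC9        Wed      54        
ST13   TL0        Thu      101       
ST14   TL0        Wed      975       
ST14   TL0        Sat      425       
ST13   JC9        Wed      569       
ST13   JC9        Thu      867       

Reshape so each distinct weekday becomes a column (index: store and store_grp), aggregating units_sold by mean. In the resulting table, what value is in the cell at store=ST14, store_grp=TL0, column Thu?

404.20

Rows with store=ST14, store_grp=TL0 and weekday=Thu: units_sold values are 570, 575, 300, 504, 72.
(570 + 575 + 300 + 504 + 72) / 5 = 404.20.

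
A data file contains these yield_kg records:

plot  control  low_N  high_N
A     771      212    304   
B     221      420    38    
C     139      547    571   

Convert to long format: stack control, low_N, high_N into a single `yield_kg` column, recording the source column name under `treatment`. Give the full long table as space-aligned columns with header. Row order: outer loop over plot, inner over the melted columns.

plot  treatment  yield_kg
A     control    771     
A     low_N      212     
A     high_N     304     
B     control    221     
B     low_N      420     
B     high_N     38      
C     control    139     
C     low_N      547     
C     high_N     571     

Each (plot, column) pair becomes one row: 3 × 3 = 9 rows.
For example, (A, control) → yield_kg=771.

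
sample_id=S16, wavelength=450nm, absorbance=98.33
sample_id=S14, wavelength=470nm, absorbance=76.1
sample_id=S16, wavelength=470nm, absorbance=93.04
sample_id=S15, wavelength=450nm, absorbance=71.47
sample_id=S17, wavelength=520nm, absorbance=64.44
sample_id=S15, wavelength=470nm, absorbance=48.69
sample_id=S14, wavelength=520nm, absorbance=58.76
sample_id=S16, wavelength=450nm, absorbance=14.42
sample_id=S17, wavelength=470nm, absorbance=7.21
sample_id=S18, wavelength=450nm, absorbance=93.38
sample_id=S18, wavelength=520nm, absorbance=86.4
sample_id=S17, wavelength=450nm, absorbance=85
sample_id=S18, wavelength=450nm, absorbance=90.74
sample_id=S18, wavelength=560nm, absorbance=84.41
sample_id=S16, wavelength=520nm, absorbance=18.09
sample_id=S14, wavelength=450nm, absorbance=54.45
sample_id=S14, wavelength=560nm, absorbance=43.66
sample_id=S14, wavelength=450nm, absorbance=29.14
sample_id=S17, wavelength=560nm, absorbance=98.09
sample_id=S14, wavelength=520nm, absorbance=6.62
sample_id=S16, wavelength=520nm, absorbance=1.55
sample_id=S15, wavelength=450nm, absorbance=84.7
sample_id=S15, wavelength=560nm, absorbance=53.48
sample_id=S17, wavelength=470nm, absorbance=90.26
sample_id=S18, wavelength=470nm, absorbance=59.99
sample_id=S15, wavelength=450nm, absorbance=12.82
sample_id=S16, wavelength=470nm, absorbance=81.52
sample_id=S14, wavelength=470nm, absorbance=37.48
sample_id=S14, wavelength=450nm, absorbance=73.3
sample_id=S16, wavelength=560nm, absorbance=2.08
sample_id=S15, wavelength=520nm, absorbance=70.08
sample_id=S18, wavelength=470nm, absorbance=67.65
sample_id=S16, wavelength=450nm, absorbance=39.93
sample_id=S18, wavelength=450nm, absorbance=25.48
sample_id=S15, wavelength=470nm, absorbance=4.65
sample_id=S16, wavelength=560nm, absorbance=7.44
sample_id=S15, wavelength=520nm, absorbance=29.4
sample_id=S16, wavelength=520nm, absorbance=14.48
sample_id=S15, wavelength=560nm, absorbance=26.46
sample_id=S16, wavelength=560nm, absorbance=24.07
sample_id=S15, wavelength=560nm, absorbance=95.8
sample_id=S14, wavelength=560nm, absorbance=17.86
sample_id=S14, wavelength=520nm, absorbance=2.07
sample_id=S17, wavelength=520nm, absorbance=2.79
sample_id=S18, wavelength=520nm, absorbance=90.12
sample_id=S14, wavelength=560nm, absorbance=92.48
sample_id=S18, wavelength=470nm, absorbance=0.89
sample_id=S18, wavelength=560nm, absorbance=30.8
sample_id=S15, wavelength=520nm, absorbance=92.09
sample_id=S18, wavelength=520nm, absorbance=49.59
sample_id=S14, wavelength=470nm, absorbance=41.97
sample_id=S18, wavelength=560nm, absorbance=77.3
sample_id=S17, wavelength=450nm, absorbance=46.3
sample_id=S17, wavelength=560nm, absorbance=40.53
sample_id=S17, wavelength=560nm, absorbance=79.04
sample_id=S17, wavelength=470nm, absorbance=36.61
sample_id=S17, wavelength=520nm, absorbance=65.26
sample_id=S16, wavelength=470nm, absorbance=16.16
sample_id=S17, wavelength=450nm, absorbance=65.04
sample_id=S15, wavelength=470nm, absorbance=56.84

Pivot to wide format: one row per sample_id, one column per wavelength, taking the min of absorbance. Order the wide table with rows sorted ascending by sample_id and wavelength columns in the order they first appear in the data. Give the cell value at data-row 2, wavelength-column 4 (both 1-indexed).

26.46

With rows sorted ascending by sample_id, row 2 is sample_id=S15. wavelength columns in first-appearance order: 450nm, 470nm, 520nm, 560nm; column 4 is 560nm.
Long rows with sample_id=S15, wavelength=560nm: min(53.48, 26.46, 95.8) = 26.46.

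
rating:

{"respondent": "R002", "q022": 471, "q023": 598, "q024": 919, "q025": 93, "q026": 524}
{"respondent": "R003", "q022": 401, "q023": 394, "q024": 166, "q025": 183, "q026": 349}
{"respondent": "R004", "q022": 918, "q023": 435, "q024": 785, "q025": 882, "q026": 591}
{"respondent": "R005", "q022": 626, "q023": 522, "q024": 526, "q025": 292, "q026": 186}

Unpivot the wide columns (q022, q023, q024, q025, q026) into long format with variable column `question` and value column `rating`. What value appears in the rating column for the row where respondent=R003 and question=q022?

401

Unpivoting turns each (respondent, wide-column) pair into one long row.
The wide cell at row R003, column q022 holds 401, so the long row (R003, q022) has rating=401.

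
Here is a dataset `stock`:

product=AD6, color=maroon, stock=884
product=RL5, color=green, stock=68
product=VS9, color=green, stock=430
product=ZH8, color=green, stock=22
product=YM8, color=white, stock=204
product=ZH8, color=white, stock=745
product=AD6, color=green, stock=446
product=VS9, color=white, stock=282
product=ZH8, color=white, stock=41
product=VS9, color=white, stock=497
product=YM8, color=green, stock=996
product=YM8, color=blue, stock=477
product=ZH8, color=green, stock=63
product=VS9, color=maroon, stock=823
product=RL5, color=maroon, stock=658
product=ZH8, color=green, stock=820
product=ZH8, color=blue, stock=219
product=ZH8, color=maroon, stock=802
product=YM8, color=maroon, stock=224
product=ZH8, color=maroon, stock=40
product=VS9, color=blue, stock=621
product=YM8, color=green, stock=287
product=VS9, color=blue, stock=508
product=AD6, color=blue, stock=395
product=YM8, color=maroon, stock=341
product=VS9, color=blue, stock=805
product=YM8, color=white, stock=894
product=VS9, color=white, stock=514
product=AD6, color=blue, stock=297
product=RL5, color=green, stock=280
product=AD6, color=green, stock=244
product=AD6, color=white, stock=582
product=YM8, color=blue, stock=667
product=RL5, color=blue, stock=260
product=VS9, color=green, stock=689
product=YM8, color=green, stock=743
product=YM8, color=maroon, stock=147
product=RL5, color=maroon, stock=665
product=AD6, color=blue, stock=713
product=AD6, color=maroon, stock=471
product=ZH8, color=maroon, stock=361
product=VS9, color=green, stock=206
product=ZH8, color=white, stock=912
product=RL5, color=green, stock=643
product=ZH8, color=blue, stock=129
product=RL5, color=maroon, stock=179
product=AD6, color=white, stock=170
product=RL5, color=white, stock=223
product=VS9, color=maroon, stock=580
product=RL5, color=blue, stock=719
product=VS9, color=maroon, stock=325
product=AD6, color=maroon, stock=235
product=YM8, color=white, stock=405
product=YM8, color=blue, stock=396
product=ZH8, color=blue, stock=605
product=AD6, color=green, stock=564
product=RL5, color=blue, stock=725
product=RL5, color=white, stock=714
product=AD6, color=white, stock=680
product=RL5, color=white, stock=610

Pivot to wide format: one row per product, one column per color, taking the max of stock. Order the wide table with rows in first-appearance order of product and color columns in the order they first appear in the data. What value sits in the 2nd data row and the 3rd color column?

714

With rows in first-appearance order of product, row 2 is product=RL5. color columns in first-appearance order: maroon, green, white, blue; column 3 is white.
Long rows with product=RL5, color=white: max(223, 714, 610) = 714.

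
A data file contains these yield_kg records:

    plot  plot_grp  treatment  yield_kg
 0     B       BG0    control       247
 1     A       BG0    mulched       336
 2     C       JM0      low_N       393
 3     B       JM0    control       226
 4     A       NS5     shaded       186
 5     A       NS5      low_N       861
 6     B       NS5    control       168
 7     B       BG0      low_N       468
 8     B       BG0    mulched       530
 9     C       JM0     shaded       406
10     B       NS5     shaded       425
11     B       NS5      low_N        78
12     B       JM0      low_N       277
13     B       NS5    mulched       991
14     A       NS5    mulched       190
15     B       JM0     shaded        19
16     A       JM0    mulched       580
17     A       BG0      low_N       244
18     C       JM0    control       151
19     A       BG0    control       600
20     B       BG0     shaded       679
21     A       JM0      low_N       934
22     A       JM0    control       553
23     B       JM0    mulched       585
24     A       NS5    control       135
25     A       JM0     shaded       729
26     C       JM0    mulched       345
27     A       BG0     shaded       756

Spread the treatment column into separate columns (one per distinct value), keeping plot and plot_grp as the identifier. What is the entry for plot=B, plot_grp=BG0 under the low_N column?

468

Wide layout: rows indexed by plot and plot_grp, columns are the 4 distinct treatment values (control, mulched, low_N, shaded).
Cell (plot=B, plot_grp=BG0, treatment=low_N) draws from the long row where plot=B, plot_grp=BG0 and treatment=low_N, which has yield_kg=468.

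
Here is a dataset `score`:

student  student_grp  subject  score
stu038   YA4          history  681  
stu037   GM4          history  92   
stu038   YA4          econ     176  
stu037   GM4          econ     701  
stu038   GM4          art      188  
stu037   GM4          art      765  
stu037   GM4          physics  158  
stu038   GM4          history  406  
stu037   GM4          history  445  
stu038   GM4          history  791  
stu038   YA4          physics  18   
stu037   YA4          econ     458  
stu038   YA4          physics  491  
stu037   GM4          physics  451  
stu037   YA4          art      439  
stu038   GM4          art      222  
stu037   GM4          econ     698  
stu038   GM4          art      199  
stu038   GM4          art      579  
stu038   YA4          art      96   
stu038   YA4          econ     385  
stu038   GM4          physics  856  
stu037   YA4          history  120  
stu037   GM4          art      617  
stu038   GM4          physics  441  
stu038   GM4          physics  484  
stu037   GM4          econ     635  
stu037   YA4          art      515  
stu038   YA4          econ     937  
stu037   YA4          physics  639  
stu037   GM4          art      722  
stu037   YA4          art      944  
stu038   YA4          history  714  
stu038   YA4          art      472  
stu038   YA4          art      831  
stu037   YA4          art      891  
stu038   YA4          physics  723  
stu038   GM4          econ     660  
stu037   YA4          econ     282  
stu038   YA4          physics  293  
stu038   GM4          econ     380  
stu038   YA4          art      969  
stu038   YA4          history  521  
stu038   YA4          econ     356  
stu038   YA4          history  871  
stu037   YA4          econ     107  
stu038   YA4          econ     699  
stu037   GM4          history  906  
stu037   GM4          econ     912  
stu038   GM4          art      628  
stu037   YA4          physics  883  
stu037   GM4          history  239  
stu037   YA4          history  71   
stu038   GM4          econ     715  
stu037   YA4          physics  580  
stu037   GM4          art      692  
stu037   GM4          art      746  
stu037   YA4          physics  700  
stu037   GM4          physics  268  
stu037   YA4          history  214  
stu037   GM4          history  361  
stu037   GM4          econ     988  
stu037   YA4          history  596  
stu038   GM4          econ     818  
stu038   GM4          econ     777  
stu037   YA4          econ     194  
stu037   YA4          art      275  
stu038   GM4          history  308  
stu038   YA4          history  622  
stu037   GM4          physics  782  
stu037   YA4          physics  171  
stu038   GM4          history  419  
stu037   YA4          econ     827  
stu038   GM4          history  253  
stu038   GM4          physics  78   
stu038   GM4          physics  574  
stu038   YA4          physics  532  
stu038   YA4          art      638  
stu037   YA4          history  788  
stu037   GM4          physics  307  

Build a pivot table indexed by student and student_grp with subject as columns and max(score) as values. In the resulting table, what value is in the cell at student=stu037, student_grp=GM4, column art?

Rows with student=stu037, student_grp=GM4 and subject=art: score values are 765, 617, 722, 692, 746.
max(765, 617, 722, 692, 746) = 765.

765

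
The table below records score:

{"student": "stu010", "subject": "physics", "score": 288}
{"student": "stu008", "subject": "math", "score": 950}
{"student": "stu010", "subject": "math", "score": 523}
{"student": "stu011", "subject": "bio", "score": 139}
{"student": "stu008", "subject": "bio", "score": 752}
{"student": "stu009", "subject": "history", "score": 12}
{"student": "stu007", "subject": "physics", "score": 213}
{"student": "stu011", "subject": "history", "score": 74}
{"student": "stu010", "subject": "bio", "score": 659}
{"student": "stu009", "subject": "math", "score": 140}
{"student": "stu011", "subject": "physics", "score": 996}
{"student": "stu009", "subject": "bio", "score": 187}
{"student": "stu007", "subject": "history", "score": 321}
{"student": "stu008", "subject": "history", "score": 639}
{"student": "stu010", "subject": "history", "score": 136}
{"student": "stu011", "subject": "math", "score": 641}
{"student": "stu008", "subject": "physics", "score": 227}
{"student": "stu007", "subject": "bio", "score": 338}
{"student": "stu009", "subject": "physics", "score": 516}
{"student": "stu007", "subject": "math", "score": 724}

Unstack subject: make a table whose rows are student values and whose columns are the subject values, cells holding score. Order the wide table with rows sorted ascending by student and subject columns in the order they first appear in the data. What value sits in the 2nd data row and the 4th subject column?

With rows sorted ascending by student, row 2 is student=stu008. subject columns in first-appearance order: physics, math, bio, history; column 4 is history.
Long rows with student=stu008, subject=history: score = 639.

639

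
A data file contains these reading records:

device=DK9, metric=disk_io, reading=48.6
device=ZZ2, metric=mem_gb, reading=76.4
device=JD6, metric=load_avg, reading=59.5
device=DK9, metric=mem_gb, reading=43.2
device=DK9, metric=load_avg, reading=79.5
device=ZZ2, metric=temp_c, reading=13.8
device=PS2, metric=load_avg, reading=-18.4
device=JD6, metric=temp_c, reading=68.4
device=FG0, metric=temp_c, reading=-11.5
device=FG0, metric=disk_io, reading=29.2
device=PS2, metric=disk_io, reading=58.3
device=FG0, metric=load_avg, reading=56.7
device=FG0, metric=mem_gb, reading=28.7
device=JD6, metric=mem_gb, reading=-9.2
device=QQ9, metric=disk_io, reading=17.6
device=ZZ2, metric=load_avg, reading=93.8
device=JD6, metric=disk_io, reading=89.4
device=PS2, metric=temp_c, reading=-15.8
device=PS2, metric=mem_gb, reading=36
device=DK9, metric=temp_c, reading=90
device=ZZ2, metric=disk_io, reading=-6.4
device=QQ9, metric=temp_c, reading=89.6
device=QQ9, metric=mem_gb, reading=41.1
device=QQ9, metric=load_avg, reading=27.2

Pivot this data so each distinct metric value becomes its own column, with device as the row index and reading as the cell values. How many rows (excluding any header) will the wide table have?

6 distinct device values → 6 rows.

6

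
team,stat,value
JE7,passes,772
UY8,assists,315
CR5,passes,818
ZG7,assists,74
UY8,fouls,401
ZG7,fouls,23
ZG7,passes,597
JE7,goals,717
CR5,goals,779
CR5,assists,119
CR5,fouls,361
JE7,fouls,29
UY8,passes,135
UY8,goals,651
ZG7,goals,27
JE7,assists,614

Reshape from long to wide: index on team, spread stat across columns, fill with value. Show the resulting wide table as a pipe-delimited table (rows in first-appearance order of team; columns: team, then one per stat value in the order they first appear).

| team | passes | assists | fouls | goals |
| JE7 | 772 | 614 | 29 | 717 |
| UY8 | 135 | 315 | 401 | 651 |
| CR5 | 818 | 119 | 361 | 779 |
| ZG7 | 597 | 74 | 23 | 27 |

Columns: team plus the 4 distinct stat values (passes, assists, fouls, goals).
For example, row JE7 column passes takes value=772 from the long row (JE7, passes).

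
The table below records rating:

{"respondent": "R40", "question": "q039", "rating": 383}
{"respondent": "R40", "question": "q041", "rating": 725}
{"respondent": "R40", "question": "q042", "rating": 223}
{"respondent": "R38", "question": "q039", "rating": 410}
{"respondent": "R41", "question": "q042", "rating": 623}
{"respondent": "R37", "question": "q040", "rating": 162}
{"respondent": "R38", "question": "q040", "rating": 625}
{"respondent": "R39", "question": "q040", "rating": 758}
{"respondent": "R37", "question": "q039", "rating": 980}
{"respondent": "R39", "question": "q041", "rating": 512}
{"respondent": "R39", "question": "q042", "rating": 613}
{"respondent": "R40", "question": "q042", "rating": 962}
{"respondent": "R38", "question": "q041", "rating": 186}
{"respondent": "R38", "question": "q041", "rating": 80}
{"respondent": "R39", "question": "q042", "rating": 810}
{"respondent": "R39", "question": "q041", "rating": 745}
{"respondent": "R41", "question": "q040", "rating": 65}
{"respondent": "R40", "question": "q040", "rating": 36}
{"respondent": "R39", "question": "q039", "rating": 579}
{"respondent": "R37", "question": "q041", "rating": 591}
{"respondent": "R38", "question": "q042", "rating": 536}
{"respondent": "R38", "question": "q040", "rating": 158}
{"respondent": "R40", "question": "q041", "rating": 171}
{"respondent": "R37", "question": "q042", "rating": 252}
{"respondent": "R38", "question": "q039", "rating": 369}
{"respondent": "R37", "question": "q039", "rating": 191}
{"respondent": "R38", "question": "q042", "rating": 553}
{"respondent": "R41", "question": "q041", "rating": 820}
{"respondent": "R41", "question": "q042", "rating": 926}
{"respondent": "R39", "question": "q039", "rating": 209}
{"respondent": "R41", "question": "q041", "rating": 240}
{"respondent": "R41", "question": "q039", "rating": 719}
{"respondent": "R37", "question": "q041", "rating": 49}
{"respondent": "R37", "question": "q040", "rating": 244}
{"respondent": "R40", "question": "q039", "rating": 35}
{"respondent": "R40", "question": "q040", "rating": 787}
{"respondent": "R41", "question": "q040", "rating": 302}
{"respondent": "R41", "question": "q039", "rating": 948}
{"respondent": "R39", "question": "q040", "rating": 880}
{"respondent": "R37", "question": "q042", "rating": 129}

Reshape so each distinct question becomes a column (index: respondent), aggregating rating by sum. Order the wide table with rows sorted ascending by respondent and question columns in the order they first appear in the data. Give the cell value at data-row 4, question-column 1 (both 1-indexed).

With rows sorted ascending by respondent, row 4 is respondent=R40. question columns in first-appearance order: q039, q041, q042, q040; column 1 is q039.
Long rows with respondent=R40, question=q039: 383 + 35 = 418.

418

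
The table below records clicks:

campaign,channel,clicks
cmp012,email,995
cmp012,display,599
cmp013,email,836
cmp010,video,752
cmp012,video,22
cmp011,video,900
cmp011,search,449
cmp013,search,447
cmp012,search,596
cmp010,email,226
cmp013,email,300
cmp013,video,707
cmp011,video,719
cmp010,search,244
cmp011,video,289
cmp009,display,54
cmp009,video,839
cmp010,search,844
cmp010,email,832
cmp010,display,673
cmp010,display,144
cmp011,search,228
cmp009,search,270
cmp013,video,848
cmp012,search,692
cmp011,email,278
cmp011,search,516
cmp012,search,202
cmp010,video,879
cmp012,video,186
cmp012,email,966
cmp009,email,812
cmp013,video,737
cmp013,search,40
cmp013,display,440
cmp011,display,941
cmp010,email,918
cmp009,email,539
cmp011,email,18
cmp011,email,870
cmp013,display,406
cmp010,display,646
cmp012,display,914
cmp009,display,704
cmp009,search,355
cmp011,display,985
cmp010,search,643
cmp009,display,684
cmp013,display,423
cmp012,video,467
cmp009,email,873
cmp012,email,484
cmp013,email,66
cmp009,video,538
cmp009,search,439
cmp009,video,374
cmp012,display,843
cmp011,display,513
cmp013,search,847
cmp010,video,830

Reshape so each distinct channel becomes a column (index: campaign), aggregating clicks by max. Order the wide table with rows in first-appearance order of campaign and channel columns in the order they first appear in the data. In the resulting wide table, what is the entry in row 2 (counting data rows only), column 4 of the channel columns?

With rows in first-appearance order of campaign, row 2 is campaign=cmp013. channel columns in first-appearance order: email, display, video, search; column 4 is search.
Long rows with campaign=cmp013, channel=search: max(447, 40, 847) = 847.

847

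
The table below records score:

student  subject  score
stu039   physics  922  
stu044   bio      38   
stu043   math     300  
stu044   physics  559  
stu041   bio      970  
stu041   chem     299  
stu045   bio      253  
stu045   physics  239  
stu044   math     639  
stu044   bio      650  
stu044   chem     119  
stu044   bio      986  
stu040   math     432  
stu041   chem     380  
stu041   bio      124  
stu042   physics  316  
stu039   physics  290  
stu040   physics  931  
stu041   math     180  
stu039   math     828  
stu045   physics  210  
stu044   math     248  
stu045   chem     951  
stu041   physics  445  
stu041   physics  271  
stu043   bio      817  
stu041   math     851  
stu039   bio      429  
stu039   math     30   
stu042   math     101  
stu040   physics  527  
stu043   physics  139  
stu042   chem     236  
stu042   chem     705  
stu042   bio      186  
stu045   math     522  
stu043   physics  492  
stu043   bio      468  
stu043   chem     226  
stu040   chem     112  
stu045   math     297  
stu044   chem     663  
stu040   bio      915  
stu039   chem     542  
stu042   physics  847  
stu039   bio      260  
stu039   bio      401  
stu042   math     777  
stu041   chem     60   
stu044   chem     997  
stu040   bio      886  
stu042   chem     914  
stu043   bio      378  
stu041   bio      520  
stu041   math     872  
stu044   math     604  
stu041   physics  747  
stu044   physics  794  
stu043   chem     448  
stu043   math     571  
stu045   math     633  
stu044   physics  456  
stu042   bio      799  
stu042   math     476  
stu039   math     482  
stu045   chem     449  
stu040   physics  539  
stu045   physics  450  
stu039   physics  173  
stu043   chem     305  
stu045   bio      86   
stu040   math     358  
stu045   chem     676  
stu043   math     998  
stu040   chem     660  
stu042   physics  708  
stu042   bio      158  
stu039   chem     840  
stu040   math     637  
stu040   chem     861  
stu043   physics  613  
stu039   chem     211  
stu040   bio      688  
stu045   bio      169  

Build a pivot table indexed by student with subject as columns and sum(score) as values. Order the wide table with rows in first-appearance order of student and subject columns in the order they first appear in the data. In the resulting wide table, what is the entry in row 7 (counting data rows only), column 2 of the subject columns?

With rows in first-appearance order of student, row 7 is student=stu042. subject columns in first-appearance order: physics, bio, math, chem; column 2 is bio.
Long rows with student=stu042, subject=bio: 186 + 799 + 158 = 1143.

1143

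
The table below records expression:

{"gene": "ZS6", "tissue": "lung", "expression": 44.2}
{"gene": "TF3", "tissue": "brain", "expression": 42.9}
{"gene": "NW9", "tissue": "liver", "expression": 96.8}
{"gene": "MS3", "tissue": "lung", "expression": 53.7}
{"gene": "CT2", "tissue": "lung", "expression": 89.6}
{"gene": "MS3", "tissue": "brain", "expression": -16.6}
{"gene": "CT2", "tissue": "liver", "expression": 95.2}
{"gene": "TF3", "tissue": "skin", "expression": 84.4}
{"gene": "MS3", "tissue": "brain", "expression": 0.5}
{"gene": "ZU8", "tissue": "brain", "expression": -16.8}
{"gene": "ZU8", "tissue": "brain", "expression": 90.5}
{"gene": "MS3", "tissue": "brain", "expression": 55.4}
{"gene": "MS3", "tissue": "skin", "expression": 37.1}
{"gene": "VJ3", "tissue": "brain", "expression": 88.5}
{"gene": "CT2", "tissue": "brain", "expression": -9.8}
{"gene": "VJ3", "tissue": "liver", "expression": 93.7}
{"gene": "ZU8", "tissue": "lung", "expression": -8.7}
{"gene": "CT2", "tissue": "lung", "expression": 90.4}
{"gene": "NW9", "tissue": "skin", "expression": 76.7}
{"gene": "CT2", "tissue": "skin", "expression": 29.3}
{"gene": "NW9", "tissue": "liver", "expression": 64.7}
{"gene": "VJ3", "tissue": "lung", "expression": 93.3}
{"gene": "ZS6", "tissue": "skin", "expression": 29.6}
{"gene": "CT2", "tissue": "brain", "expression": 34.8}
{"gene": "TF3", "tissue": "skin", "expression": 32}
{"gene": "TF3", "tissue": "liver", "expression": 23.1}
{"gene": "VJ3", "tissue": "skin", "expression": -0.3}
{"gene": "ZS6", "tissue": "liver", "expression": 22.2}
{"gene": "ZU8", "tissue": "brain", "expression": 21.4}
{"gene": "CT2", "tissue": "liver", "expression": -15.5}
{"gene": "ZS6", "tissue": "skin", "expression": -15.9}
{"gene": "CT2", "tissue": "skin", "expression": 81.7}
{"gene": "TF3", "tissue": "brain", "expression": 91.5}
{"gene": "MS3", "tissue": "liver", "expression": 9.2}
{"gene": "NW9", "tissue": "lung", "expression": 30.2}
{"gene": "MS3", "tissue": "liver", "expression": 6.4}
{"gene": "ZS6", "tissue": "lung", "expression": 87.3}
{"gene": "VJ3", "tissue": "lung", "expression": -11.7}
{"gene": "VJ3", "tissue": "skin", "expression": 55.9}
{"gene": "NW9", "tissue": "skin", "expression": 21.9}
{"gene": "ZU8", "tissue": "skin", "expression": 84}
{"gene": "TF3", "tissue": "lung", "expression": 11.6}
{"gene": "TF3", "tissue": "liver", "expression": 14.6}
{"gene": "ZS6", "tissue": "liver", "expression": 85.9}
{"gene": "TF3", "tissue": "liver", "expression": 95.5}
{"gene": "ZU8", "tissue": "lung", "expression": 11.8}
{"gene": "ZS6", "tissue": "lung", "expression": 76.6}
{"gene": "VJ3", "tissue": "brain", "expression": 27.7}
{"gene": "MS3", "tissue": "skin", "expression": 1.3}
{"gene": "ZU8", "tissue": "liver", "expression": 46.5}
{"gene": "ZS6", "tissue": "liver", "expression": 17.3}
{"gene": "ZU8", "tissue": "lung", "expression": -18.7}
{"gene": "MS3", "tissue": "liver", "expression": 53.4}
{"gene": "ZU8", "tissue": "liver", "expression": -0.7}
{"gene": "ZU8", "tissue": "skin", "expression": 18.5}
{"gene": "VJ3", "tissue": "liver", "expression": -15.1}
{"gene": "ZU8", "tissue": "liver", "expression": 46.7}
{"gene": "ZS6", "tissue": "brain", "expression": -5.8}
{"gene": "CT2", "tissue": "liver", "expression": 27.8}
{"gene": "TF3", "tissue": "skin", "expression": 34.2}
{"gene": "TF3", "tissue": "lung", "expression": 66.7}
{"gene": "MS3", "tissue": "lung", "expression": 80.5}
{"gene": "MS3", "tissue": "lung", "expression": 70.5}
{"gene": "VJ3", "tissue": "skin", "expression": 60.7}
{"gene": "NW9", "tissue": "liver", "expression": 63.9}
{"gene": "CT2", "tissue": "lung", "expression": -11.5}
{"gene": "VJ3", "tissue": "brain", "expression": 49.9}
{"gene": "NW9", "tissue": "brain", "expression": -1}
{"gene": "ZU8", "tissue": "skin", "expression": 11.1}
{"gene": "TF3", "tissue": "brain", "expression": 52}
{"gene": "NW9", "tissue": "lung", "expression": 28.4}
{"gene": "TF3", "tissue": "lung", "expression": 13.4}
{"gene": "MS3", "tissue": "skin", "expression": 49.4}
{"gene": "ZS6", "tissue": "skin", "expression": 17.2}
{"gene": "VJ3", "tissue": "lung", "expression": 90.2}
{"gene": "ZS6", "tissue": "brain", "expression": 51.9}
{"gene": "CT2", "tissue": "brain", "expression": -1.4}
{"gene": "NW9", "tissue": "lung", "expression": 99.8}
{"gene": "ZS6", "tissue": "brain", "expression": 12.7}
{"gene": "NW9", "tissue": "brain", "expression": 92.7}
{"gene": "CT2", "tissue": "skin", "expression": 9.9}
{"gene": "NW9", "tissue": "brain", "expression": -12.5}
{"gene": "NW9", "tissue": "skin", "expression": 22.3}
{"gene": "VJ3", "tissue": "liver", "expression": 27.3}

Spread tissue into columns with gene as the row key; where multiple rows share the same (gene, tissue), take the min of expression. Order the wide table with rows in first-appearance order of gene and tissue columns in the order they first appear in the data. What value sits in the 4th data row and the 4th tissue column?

With rows in first-appearance order of gene, row 4 is gene=MS3. tissue columns in first-appearance order: lung, brain, liver, skin; column 4 is skin.
Long rows with gene=MS3, tissue=skin: min(37.1, 1.3, 49.4) = 1.3.

1.3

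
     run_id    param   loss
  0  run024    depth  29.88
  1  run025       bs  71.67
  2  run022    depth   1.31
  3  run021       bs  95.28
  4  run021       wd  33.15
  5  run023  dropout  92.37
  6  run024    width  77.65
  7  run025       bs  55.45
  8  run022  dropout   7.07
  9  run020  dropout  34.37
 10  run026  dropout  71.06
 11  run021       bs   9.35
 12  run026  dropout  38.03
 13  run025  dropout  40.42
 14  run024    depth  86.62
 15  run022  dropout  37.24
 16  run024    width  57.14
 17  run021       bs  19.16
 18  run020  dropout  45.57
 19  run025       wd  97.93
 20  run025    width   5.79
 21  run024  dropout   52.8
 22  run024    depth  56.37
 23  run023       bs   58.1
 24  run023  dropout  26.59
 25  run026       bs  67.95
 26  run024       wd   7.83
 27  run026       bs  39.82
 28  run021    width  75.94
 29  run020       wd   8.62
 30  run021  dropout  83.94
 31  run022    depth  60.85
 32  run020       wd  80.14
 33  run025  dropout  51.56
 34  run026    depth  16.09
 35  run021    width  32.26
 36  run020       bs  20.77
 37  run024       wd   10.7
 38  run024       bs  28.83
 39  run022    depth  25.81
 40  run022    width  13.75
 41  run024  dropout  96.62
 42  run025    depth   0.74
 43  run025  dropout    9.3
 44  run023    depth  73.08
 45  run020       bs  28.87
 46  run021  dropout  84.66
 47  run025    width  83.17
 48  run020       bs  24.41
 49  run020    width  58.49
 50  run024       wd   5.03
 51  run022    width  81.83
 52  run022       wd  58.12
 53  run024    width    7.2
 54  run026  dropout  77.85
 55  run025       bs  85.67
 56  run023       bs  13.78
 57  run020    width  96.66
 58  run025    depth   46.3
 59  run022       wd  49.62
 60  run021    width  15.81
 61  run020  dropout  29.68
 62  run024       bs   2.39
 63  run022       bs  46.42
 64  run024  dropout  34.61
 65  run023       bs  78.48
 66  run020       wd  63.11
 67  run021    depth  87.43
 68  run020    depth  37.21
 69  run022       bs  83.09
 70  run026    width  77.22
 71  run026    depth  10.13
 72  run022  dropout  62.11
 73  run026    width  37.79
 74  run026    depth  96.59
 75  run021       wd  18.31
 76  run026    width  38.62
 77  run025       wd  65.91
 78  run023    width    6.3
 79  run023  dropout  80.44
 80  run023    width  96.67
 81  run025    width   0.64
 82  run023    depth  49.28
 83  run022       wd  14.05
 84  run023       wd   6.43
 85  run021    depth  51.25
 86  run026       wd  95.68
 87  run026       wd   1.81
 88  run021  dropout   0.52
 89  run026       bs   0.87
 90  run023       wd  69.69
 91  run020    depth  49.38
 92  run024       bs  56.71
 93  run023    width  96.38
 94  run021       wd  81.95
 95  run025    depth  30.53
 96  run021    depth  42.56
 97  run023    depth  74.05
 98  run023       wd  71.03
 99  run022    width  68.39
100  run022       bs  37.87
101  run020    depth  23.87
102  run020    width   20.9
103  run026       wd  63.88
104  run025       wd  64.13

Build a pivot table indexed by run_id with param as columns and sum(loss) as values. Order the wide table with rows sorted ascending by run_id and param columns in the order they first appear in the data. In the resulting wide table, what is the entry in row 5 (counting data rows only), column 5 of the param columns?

141.99

With rows sorted ascending by run_id, row 5 is run_id=run024. param columns in first-appearance order: depth, bs, wd, dropout, width; column 5 is width.
Long rows with run_id=run024, param=width: 77.65 + 57.14 + 7.2 = 141.99.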